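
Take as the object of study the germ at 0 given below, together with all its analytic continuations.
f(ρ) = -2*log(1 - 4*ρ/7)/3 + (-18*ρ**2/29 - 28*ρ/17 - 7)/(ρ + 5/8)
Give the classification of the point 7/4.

The term (-2/3)*log(1 - ρ/(7/4)) has argument 1 - 7/4/(7/4) = 0 at 7/4: a logarithmic (infinitely-sheeted) branch point; the remaining terms are analytic or single-valued there.

The point is a logarithmic branch point.


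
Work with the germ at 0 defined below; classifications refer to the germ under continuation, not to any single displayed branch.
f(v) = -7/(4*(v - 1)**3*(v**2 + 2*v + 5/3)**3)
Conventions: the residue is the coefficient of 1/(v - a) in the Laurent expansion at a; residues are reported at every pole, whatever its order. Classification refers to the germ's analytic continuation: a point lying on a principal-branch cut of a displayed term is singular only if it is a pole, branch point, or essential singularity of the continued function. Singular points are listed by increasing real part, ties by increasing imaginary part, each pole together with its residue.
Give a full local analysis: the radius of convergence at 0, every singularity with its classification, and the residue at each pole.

Denominator factor (v - 1)^3: pole of order 3 at 1, modulus 1.
Denominator factor (v**2 + 2*v + 5/3)^3: discriminant -8/3, complex-conjugate roots (-1) + ((1/3)*sqrt(6))*i and (-1) - ((1/3)*sqrt(6))*i; poles of order 3, moduli (1/3)*sqrt(15) and (1/3)*sqrt(15).
The radius of convergence is the smallest modulus among the singular points: 1.
The factor v**2 + 2*v + 5/3 splits as (v - a)(v - a') with a = (-1) - ((1/3)*sqrt(6))*i, a' = (-1) + ((1/3)*sqrt(6))*i. At the order-3 pole a set g(v) = (v - a)^3*f(v) = [-7/(4*(v - 1)**3)] / (v - a')^3.
Order-3 pole: residue = g''(a)/2; g''((-1) - ((1/3)*sqrt(6))*i) = (9963/153664) + ((156249/1229312)*sqrt(6))*i, so the residue is (9963/307328) + ((156249/2458624)*sqrt(6))*i.
The factor v**2 + 2*v + 5/3 splits as (v - a)(v - a') with a = (-1) + ((1/3)*sqrt(6))*i, a' = (-1) - ((1/3)*sqrt(6))*i. At the order-3 pole a set g(v) = (v - a)^3*f(v) = [-7/(4*(v - 1)**3)] / (v - a')^3.
Order-3 pole: residue = g''(a)/2; g''((-1) + ((1/3)*sqrt(6))*i) = (9963/153664) - ((156249/1229312)*sqrt(6))*i, so the residue is (9963/307328) - ((156249/2458624)*sqrt(6))*i.
At the order-3 pole 1 set g(v) = (v - (1))^3*f(v) = -7/(4*(v**2 + 2*v + 5/3)**3).
Order-3 pole: residue = g''(a)/2; g''(1) = -9963/76832, so the residue is -9963/153664.
List the singular points by increasing real part (a conjugate pair: the negative imaginary part first).

Radius of convergence at 0: 1.
At (-1) - ((1/3)*sqrt(6))*i: a pole of order 3; residue (9963/307328) + ((156249/2458624)*sqrt(6))*i.
At (-1) + ((1/3)*sqrt(6))*i: a pole of order 3; residue (9963/307328) - ((156249/2458624)*sqrt(6))*i.
At 1: a pole of order 3; residue -9963/153664.


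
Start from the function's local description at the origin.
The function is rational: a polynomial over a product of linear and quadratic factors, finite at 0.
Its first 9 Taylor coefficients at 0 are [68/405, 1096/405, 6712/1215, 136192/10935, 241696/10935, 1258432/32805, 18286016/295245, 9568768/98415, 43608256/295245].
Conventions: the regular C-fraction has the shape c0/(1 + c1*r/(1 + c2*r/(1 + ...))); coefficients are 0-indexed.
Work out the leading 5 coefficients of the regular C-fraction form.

The regular C-fraction coefficients are [68/405, -274/17, 98351/6987, 3748925/121266783, 943008870362/195199688475].

Taylor coefficients (read off): a_0 = 68/405, a_1 = 1096/405, a_2 = 6712/1215, a_3 = 136192/10935, a_4 = 241696/10935.
c0 = a_0 = 68/405. Peel one level at a time: if S = 1 + c*r/S' with S'(0) = 1, then c is the r-coefficient of S and S' = c*r/(S - 1).
S_1 = c0/f = 1 + (-274/17)*r + (196702/867)*r^2 + ...; c1 = -274/17.
S_2 = c1*r/(S_1 - 1) = 1 + (98351/6987)*r + (-220525/506763)*r^2 + ...; c2 = 98351/6987.
S_3 = c2*r/(S_2 - 1) = 1 + (3748925/121266783)*r + (-117015699242/783506455281)*r^2 + ...; c3 = 3748925/121266783.
S_4 = c3*r/(S_3 - 1) = 1 + (943008870362/195199688475)*r + ...; c4 = 943008870362/195199688475.


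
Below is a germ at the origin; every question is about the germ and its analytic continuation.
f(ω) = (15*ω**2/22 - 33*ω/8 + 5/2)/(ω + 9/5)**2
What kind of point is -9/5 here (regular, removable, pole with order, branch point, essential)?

The point is a pole of order 2.

The denominator factor ω + 9/5 vanishes at -9/5 and appears to the power 2; the numerator there equals 5339/440, nonzero, and no other factor vanishes.
Hence a pole whose order is the multiplicity, 2.


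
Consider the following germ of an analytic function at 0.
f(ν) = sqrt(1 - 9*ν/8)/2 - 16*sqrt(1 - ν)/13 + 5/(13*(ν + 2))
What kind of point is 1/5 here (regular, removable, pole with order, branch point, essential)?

The point is a regular point.

Denominator factors: ν + 2 = 11/5 at ν = 1/5 — none vanishes.
Branch term sqrt(1 - ν/(8/9)): argument at 1/5 is 31/40, nonzero, so 1/5 is not its branch point (a point on a principal cut is still regular for the continued germ).
Branch term sqrt(1 - ν/(1)): argument at 1/5 is 4/5, nonzero, so 1/5 is not its branch point (a point on a principal cut is still regular for the continued germ).
So the germ continues analytically to 1/5.


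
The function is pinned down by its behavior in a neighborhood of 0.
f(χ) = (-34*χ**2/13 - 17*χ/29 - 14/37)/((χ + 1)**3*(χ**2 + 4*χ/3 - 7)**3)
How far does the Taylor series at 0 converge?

The radius of convergence is 1.

Denominator factor (χ + 1)^3: pole of order 3 at -1, modulus 1.
Denominator factor (χ**2 + 4*χ/3 - 7)^3: discriminant 268/9, real irrational roots -2/3 + (1/3)*sqrt(67) and -2/3 - (1/3)*sqrt(67); poles of order 3, moduli -2/3 + (1/3)*sqrt(67) and 2/3 + (1/3)*sqrt(67).
The radius of convergence is the smallest modulus among the singular points: 1.


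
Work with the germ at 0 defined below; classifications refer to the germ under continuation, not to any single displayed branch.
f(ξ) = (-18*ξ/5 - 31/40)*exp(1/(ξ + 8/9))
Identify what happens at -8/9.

The exponent 1/(ξ - (-8/9)) has a pole at -8/9, so exp(1/(ξ - (-8/9))) takes every nonzero value near it: an essential singularity (not a pole of any order).

The point is an essential singularity.


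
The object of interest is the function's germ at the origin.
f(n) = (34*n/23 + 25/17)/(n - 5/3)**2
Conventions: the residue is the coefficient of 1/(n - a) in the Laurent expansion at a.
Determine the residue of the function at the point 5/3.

At the order-2 pole 5/3 set g(n) = (n - (5/3))^2*f(n) = 34*n/23 + 25/17.
Order-2 pole: residue = g'(a); g'(5/3) = 34/23, so the residue is 34/23.

The residue is 34/23.


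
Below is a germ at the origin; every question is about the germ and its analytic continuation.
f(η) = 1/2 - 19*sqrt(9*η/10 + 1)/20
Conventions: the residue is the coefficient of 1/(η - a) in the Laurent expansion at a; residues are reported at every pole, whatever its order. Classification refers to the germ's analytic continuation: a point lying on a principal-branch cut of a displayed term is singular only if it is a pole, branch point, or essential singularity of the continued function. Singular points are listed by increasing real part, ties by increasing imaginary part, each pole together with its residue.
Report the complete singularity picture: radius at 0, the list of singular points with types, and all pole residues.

Branch term (-19/20)*sqrt(1 - η/(-10/9)): its argument vanishes at η = -10/9, a square-root branch point, modulus 10/9.
The radius of convergence is the smallest modulus among the singular points: 10/9.

Radius of convergence at 0: 10/9.
At -10/9: an algebraic (square-root) branch point.


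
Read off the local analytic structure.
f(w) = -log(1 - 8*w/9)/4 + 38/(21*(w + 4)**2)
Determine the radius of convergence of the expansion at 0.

Denominator factor (w + 4)^2: pole of order 2 at -4, modulus 4.
Branch term (-1/4)*log(1 - w/(9/8)): its argument vanishes at w = 9/8, a logarithmic branch point, modulus 9/8.
The radius of convergence is the smallest modulus among the singular points: 9/8.

The radius of convergence is 9/8.


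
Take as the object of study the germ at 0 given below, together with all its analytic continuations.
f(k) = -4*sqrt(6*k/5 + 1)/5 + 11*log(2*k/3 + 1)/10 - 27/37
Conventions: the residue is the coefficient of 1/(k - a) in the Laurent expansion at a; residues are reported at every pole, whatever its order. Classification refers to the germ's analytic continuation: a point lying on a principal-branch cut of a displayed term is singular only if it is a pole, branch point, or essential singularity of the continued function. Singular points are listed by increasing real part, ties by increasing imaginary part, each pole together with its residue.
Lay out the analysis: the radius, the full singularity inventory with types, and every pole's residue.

Branch term (-4/5)*sqrt(1 - k/(-5/6)): its argument vanishes at k = -5/6, a square-root branch point, modulus 5/6.
Branch term (11/10)*log(1 - k/(-3/2)): its argument vanishes at k = -3/2, a logarithmic branch point, modulus 3/2.
The radius of convergence is the smallest modulus among the singular points: 5/6.
List the singular points by increasing real part (a conjugate pair: the negative imaginary part first).

Radius of convergence at 0: 5/6.
At -3/2: a logarithmic branch point.
At -5/6: an algebraic (square-root) branch point.


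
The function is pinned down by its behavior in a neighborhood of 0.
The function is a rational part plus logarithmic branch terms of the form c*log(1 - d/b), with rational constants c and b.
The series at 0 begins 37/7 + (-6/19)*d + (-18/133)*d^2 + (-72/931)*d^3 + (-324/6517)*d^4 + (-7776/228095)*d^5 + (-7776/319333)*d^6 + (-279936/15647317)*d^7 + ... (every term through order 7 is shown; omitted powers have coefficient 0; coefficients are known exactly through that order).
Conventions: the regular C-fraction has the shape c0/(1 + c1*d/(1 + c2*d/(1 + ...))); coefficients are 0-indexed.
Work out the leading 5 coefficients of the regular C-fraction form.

The regular C-fraction coefficients are [37/7, 42/703, -2403/4921, -703/5607, -1700/5607].

Taylor coefficients (read off): a_0 = 37/7, a_1 = -6/19, a_2 = -18/133, a_3 = -72/931, a_4 = -324/6517.
c0 = a_0 = 37/7. Peel one level at a time: if S = 1 + c*d/S' with S'(0) = 1, then c is the d-coefficient of S and S' = c*d/(S - 1).
S_1 = c0/f = 1 + (42/703)*d + (14418/494209)*d^2 + ...; c1 = 42/703.
S_2 = c1*d/(S_1 - 1) = 1 + (-2403/4921)*d + (-3/49)*d^2 + ...; c2 = -2403/4921.
S_3 = c2*d/(S_2 - 1) = 1 + (-703/5607)*d + (-1195100/31438449)*d^2 + ...; c3 = -703/5607.
S_4 = c3*d/(S_3 - 1) = 1 + (-1700/5607)*d + ...; c4 = -1700/5607.


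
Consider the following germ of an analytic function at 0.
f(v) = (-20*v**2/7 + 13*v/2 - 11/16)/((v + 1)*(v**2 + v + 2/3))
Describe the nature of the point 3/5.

The point is a regular point.

Denominator factors: v**2 + v + 2/3 = 122/75 at v = 3/5; v + 1 = 8/5 at v = 3/5 — none vanishes.
So the germ continues analytically to 3/5.


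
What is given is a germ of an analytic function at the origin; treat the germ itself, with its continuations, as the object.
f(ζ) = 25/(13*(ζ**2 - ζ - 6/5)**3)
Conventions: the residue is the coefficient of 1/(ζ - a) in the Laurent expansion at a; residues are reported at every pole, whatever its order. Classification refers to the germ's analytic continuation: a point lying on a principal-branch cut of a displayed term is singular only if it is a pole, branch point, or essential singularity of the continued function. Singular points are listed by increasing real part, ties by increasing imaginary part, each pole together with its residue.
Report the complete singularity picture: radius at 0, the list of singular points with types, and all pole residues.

Radius of convergence at 0: -1/2 + (1/10)*sqrt(145).
At 1/2 - (1/10)*sqrt(145): a pole of order 3; residue -(3750/317057)*sqrt(145).
At 1/2 + (1/10)*sqrt(145): a pole of order 3; residue (3750/317057)*sqrt(145).

Denominator factor (ζ**2 - ζ - 6/5)^3: discriminant 29/5, real irrational roots 1/2 + (1/10)*sqrt(145) and 1/2 - (1/10)*sqrt(145); poles of order 3, moduli 1/2 + (1/10)*sqrt(145) and -1/2 + (1/10)*sqrt(145).
The radius of convergence is the smallest modulus among the singular points: -1/2 + (1/10)*sqrt(145).
The factor ζ**2 - ζ - 6/5 splits as (ζ - a)(ζ - a') with a = 1/2 - (1/10)*sqrt(145), a' = 1/2 + (1/10)*sqrt(145). At the order-3 pole a set g(ζ) = (ζ - a)^3*f(ζ) = [25/13] / (ζ - a')^3.
Order-3 pole: residue = g''(a)/2; g''(1/2 - (1/10)*sqrt(145)) = -(7500/317057)*sqrt(145), so the residue is -(3750/317057)*sqrt(145).
The factor ζ**2 - ζ - 6/5 splits as (ζ - a)(ζ - a') with a = 1/2 + (1/10)*sqrt(145), a' = 1/2 - (1/10)*sqrt(145). At the order-3 pole a set g(ζ) = (ζ - a)^3*f(ζ) = [25/13] / (ζ - a')^3.
Order-3 pole: residue = g''(a)/2; g''(1/2 + (1/10)*sqrt(145)) = (7500/317057)*sqrt(145), so the residue is (3750/317057)*sqrt(145).
List the singular points by increasing real part (a conjugate pair: the negative imaginary part first).


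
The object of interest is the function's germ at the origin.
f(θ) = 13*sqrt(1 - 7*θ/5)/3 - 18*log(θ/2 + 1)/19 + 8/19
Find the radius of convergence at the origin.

The radius of convergence is 5/7.

Branch term (-18/19)*log(1 - θ/(-2)): its argument vanishes at θ = -2, a logarithmic branch point, modulus 2.
Branch term (13/3)*sqrt(1 - θ/(5/7)): its argument vanishes at θ = 5/7, a square-root branch point, modulus 5/7.
The radius of convergence is the smallest modulus among the singular points: 5/7.


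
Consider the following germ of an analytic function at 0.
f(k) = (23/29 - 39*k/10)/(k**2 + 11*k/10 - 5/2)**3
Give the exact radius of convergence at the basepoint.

The radius of convergence is -11/20 + (1/20)*sqrt(1121).

Denominator factor (k**2 + 11*k/10 - 5/2)^3: discriminant 1121/100, real irrational roots -11/20 + (1/20)*sqrt(1121) and -11/20 - (1/20)*sqrt(1121); poles of order 3, moduli -11/20 + (1/20)*sqrt(1121) and 11/20 + (1/20)*sqrt(1121).
The radius of convergence is the smallest modulus among the singular points: -11/20 + (1/20)*sqrt(1121).


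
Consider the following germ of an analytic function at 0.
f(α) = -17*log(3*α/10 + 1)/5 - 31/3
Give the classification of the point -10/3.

The term (-17/5)*log(1 - α/(-10/3)) has argument 1 - -10/3/(-10/3) = 0 at -10/3: a logarithmic (infinitely-sheeted) branch point; the remaining terms are analytic or single-valued there.

The point is a logarithmic branch point.


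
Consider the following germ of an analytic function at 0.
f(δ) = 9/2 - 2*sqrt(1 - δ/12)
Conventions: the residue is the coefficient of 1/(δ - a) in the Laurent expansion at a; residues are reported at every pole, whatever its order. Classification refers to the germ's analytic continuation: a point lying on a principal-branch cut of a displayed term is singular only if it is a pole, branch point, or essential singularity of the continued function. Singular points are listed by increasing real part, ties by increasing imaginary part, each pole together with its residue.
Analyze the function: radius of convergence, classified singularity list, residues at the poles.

Radius of convergence at 0: 12.
At 12: an algebraic (square-root) branch point.

Branch term (-2)*sqrt(1 - δ/(12)): its argument vanishes at δ = 12, a square-root branch point, modulus 12.
The radius of convergence is the smallest modulus among the singular points: 12.


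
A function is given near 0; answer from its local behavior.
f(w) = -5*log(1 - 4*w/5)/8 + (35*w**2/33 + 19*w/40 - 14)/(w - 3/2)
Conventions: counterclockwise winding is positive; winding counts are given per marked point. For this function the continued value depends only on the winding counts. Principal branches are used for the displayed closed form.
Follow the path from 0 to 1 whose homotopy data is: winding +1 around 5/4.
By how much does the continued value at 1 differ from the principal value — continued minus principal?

The rational part is single-valued and drops out of the difference; each branch term changes only by its own monodromy.
(-5/8)*log(1 - w/(5/4)): each positive loop around 5/4 adds 2*pi*i to the log, so winding +1 contributes (-5/8)*(1)*2*pi*i = -(5/4)*pi*i.
Summing the contributions at w = 1 gives -(5/4)*pi*i.

Continued minus principal equals -(5/4)*pi*i.


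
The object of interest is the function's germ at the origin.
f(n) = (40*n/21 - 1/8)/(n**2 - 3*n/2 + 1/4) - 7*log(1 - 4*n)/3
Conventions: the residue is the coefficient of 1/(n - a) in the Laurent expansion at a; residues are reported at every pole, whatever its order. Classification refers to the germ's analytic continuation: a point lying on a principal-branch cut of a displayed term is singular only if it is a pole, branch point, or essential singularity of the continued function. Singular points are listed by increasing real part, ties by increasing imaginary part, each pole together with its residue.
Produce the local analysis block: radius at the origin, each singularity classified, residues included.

Denominator factor (n**2 - 3*n/2 + 1/4): discriminant 5/4, real irrational roots 3/4 + (1/4)*sqrt(5) and 3/4 - (1/4)*sqrt(5); poles of order 1, moduli 3/4 + (1/4)*sqrt(5) and 3/4 - (1/4)*sqrt(5).
Branch term (-7/3)*log(1 - n/(1/4)): its argument vanishes at n = 1/4, a logarithmic branch point, modulus 1/4.
The radius of convergence is the smallest modulus among the singular points: 3/4 - (1/4)*sqrt(5).
The branch term is analytic at 3/4 - (1/4)*sqrt(5) and contributes nothing to the residue; only the rational part matters.
The factor n**2 - 3*n/2 + 1/4 splits as (n - a)(n - a') with a = 3/4 - (1/4)*sqrt(5), a' = 3/4 + (1/4)*sqrt(5). At the order-1 pole a set g(n) = (n - a)*(rational part) = [40*n/21 - 1/8] / (n - a').
Simple pole: residue = g(a) at a = 3/4 - (1/4)*sqrt(5), which is 20/21 - (73/140)*sqrt(5).
The branch term is analytic at 3/4 + (1/4)*sqrt(5) and contributes nothing to the residue; only the rational part matters.
The factor n**2 - 3*n/2 + 1/4 splits as (n - a)(n - a') with a = 3/4 + (1/4)*sqrt(5), a' = 3/4 - (1/4)*sqrt(5). At the order-1 pole a set g(n) = (n - a)*(rational part) = [40*n/21 - 1/8] / (n - a').
Simple pole: residue = g(a) at a = 3/4 + (1/4)*sqrt(5), which is 20/21 + (73/140)*sqrt(5).
List the singular points by increasing real part (a conjugate pair: the negative imaginary part first).

Radius of convergence at 0: 3/4 - (1/4)*sqrt(5).
At 3/4 - (1/4)*sqrt(5): a pole of order 1; residue 20/21 - (73/140)*sqrt(5).
At 1/4: a logarithmic branch point.
At 3/4 + (1/4)*sqrt(5): a pole of order 1; residue 20/21 + (73/140)*sqrt(5).


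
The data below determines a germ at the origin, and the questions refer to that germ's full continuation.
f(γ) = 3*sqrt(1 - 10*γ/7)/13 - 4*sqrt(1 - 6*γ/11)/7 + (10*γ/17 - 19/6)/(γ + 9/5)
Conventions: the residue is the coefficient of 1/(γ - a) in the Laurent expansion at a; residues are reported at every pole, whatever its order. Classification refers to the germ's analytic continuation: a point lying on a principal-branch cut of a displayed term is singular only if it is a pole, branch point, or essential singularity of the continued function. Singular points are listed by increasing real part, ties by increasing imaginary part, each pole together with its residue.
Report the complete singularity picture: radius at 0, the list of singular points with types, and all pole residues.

Radius of convergence at 0: 7/10.
At -9/5: a pole of order 1; residue -431/102.
At 7/10: an algebraic (square-root) branch point.
At 11/6: an algebraic (square-root) branch point.

Denominator factor (γ + 9/5): pole of order 1 at -9/5, modulus 9/5.
Branch term (3/13)*sqrt(1 - γ/(7/10)): its argument vanishes at γ = 7/10, a square-root branch point, modulus 7/10.
Branch term (-4/7)*sqrt(1 - γ/(11/6)): its argument vanishes at γ = 11/6, a square-root branch point, modulus 11/6.
The radius of convergence is the smallest modulus among the singular points: 7/10.
The branch terms are analytic at -9/5 and contribute nothing to the residue; only the rational part matters.
At the order-1 pole -9/5 set g(γ) = (γ - (-9/5))*(rational part) = 10*γ/17 - 19/6.
Simple pole: residue = g(a) at a = -9/5, which is -431/102.
List the singular points by increasing real part (a conjugate pair: the negative imaginary part first).


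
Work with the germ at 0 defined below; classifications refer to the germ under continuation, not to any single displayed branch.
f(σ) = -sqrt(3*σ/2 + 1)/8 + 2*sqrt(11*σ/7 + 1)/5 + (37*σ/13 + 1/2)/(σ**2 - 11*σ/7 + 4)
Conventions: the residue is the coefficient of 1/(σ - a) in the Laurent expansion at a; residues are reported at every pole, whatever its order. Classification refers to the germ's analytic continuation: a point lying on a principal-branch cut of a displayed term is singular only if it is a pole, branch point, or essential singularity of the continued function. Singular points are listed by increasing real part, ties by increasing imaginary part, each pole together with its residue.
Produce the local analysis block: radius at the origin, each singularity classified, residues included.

Radius of convergence at 0: 7/11.
At -2/3: an algebraic (square-root) branch point.
At -7/11: an algebraic (square-root) branch point.
At (11/14) - ((1/14)*sqrt(663))*i: a pole of order 1; residue (37/26) + ((83/2873)*sqrt(663))*i.
At (11/14) + ((1/14)*sqrt(663))*i: a pole of order 1; residue (37/26) - ((83/2873)*sqrt(663))*i.

Denominator factor (σ**2 - 11*σ/7 + 4): discriminant -663/49, complex-conjugate roots (11/14) + ((1/14)*sqrt(663))*i and (11/14) - ((1/14)*sqrt(663))*i; poles of order 1, moduli 2 and 2.
Branch term (2/5)*sqrt(1 - σ/(-7/11)): its argument vanishes at σ = -7/11, a square-root branch point, modulus 7/11.
Branch term (-1/8)*sqrt(1 - σ/(-2/3)): its argument vanishes at σ = -2/3, a square-root branch point, modulus 2/3.
The radius of convergence is the smallest modulus among the singular points: 7/11.
The branch terms are analytic at (11/14) - ((1/14)*sqrt(663))*i and contribute nothing to the residue; only the rational part matters.
The factor σ**2 - 11*σ/7 + 4 splits as (σ - a)(σ - a') with a = (11/14) - ((1/14)*sqrt(663))*i, a' = (11/14) + ((1/14)*sqrt(663))*i. At the order-1 pole a set g(σ) = (σ - a)*(rational part) = [37*σ/13 + 1/2] / (σ - a').
Simple pole: residue = g(a) at a = (11/14) - ((1/14)*sqrt(663))*i, which is (37/26) + ((83/2873)*sqrt(663))*i.
The branch terms are analytic at (11/14) + ((1/14)*sqrt(663))*i and contribute nothing to the residue; only the rational part matters.
The factor σ**2 - 11*σ/7 + 4 splits as (σ - a)(σ - a') with a = (11/14) + ((1/14)*sqrt(663))*i, a' = (11/14) - ((1/14)*sqrt(663))*i. At the order-1 pole a set g(σ) = (σ - a)*(rational part) = [37*σ/13 + 1/2] / (σ - a').
Simple pole: residue = g(a) at a = (11/14) + ((1/14)*sqrt(663))*i, which is (37/26) - ((83/2873)*sqrt(663))*i.
List the singular points by increasing real part (a conjugate pair: the negative imaginary part first).


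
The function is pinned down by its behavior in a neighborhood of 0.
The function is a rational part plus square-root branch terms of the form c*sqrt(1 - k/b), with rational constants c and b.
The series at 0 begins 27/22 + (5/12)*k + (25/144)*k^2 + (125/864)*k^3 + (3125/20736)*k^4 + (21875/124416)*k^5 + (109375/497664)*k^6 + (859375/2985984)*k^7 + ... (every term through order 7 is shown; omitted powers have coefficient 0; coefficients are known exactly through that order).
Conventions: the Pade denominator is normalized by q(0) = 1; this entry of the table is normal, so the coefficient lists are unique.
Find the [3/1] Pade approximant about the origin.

Taylor coefficients needed (read off): a_0 = 27/22, a_1 = 5/12, a_2 = 25/144, a_3 = 125/864, a_4 = 3125/20736.
Write the denominator as Q(k) = 1 + q1*k. Requiring Q*f - P = O(k^5) with deg P <= 3 kills the coefficients of k^4..k^4 in Q*f:
  k^4: a_4 + q1*a_3 = 0, i.e. 3125/20736 + (125/864)*q1 = 0.
Solving this linear system: q1 = -25/24.
The numerator is Q*f truncated at degree 3: P0 = a_0 = 27/22; P1 = a_1 + q1*a_0 = -455/528; P2 = a_2 + q1*a_1 = -25/96; P3 = a_3 + q1*a_2 = -125/3456.

The Pade approximant has numerator coefficients [27/22, -455/528, -25/96, -125/3456]; denominator coefficients [1, -25/24].


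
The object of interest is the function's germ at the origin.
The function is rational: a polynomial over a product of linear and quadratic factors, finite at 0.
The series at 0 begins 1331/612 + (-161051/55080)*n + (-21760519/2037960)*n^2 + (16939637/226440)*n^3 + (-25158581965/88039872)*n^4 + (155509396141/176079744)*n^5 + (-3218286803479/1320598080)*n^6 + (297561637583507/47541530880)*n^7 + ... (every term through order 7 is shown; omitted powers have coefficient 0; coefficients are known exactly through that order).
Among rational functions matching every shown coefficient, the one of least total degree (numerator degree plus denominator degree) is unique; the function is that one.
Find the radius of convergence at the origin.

No rational of total degree below 5 reproduces all 8 coefficients; solving the [2/3] Pade equations on them gives f(n) = (-29*n**2/37 + 22*n/15 + 6/17)/(n + 6/11)**3, whose expansion matches every shown term.
Denominator factor (n + 6/11)^3: pole of order 3 at -6/11, modulus 6/11.
The radius of convergence is the smallest modulus among the singular points: 6/11.

The radius of convergence is 6/11.


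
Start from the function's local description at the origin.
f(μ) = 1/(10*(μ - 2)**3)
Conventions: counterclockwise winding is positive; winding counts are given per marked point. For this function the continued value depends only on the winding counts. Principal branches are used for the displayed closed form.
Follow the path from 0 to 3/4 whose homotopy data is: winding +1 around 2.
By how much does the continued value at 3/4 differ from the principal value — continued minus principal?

The function is rational, hence single-valued: continuing it around any pole returns the same value, so the difference is 0.

Continued minus principal equals 0.


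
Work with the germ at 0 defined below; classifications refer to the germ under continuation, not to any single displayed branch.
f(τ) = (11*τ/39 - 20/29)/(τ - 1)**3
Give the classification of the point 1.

The point is a pole of order 3.

The denominator factor τ - 1 vanishes at 1 and appears to the power 3; the numerator there equals -461/1131, nonzero, and no other factor vanishes.
Hence a pole whose order is the multiplicity, 3.


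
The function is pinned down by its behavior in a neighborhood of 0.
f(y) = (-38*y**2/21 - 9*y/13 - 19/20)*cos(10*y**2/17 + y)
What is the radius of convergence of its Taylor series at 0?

The radius of convergence is infinite.

The factor cos(10*y**2/17 + y) is entire and contributes no finite singular point.
The polynomial part has no poles.
No finite singular points: the Taylor series at 0 converges everywhere.


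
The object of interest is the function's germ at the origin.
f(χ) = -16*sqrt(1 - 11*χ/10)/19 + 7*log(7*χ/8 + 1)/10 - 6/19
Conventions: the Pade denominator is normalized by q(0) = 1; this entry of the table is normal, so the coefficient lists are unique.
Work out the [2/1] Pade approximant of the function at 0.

The Pade approximant has numerator coefficients [-22/19, -3235693/4103280, 3308134811/2078995200]; denominator coefficients [1, 1651579/1025820].

Taylor coefficients needed (expand at 0): a_0 = -22/19, a_1 = 327/304, a_2 = -17097/121600, a_3 = 1651579/7296000.
Write the denominator as Q(χ) = 1 + q1*χ. Requiring Q*f - P = O(χ^4) with deg P <= 2 kills the coefficients of χ^3..χ^3 in Q*f:
  χ^3: a_3 + q1*a_2 = 0, i.e. 1651579/7296000 + (-17097/121600)*q1 = 0.
Solving this linear system: q1 = 1651579/1025820.
The numerator is Q*f truncated at degree 2: P0 = a_0 = -22/19; P1 = a_1 + q1*a_0 = -3235693/4103280; P2 = a_2 + q1*a_1 = 3308134811/2078995200.


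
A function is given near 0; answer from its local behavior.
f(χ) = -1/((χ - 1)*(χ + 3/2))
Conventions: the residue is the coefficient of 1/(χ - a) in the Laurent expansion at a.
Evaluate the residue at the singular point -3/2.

At the order-1 pole -3/2 set g(χ) = (χ - (-3/2))*f(χ) = -1/(χ - 1).
Simple pole: residue = g(a) at a = -3/2, which is 2/5.

The residue is 2/5.


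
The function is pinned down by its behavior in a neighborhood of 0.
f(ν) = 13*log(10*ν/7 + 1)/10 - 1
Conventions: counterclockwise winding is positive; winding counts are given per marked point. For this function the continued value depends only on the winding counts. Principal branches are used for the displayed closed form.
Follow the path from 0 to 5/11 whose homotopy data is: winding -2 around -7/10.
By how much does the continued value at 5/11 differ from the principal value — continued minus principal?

The rational part is single-valued and drops out of the difference; each branch term changes only by its own monodromy.
(13/10)*log(1 - ν/(-7/10)): each positive loop around -7/10 adds 2*pi*i to the log, so winding -2 contributes (13/10)*(-2)*2*pi*i = -(26/5)*pi*i.
Summing the contributions at ν = 5/11 gives -(26/5)*pi*i.

Continued minus principal equals -(26/5)*pi*i.


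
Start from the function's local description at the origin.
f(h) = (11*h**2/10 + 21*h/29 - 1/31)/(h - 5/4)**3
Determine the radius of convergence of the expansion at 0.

The radius of convergence is 5/4.

Denominator factor (h - 5/4)^3: pole of order 3 at 5/4, modulus 5/4.
The radius of convergence is the smallest modulus among the singular points: 5/4.


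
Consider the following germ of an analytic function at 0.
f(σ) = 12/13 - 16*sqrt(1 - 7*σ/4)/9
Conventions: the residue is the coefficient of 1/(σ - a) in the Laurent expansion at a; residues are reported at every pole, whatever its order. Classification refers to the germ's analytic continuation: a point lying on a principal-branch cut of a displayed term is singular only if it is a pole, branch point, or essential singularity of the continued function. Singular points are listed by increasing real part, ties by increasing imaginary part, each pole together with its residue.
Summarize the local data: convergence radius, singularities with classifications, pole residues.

Radius of convergence at 0: 4/7.
At 4/7: an algebraic (square-root) branch point.

Branch term (-16/9)*sqrt(1 - σ/(4/7)): its argument vanishes at σ = 4/7, a square-root branch point, modulus 4/7.
The radius of convergence is the smallest modulus among the singular points: 4/7.


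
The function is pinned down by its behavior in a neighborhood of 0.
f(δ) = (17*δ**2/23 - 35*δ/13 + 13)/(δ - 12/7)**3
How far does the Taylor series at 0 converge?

The radius of convergence is 12/7.

Denominator factor (δ - 12/7)^3: pole of order 3 at 12/7, modulus 12/7.
The radius of convergence is the smallest modulus among the singular points: 12/7.


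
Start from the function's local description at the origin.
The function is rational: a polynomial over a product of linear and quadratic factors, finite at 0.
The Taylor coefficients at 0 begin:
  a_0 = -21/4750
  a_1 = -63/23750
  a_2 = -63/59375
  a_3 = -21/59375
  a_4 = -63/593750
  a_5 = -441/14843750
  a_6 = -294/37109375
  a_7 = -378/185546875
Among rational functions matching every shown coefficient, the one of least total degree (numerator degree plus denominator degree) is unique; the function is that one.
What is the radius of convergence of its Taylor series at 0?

No rational of total degree below 3 reproduces all 8 coefficients; solving the [0/3] Pade equations on them gives f(η) = 21/(38*(η - 5)**3), whose expansion matches every shown term.
Denominator factor (η - 5)^3: pole of order 3 at 5, modulus 5.
The radius of convergence is the smallest modulus among the singular points: 5.

The radius of convergence is 5.


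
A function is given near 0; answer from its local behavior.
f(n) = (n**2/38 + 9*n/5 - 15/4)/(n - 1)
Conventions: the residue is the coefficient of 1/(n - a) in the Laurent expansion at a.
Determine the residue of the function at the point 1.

At the order-1 pole 1 set g(n) = (n - (1))*f(n) = n**2/38 + 9*n/5 - 15/4.
Simple pole: residue = g(a) at a = 1, which is -731/380.

The residue is -731/380.


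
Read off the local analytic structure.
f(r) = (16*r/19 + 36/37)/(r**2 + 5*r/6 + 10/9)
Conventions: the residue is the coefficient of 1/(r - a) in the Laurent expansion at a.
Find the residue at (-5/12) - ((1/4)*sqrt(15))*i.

The factor r**2 + 5*r/6 + 10/9 splits as (r - a)(r - a') with a = (-5/12) - ((1/4)*sqrt(15))*i, a' = (-5/12) + ((1/4)*sqrt(15))*i. At the order-1 pole a set g(r) = (r - a)*f(r) = [16*r/19 + 36/37] / (r - a').
Simple pole: residue = g(a) at a = (-5/12) - ((1/4)*sqrt(15))*i, which is (8/19) + ((2624/31635)*sqrt(15))*i.

The residue is (8/19) + ((2624/31635)*sqrt(15))*i.


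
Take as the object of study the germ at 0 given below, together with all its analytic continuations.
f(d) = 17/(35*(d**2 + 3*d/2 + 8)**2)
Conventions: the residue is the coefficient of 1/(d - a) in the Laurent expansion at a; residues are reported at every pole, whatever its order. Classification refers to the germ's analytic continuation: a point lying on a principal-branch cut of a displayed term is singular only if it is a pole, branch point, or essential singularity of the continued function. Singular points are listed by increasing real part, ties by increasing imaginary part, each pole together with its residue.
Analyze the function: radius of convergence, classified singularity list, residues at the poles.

Denominator factor (d**2 + 3*d/2 + 8)^2: discriminant -119/4, complex-conjugate roots (-3/4) + ((1/4)*sqrt(119))*i and (-3/4) - ((1/4)*sqrt(119))*i; poles of order 2, moduli (2)*sqrt(2) and (2)*sqrt(2).
The radius of convergence is the smallest modulus among the singular points: (2)*sqrt(2).
The factor d**2 + 3*d/2 + 8 splits as (d - a)(d - a') with a = (-3/4) - ((1/4)*sqrt(119))*i, a' = (-3/4) + ((1/4)*sqrt(119))*i. At the order-2 pole a set g(d) = (d - a)^2*f(d) = [17/35] / (d - a')^2.
Order-2 pole: residue = g'(a); g'((-3/4) - ((1/4)*sqrt(119))*i) = ((16/29155)*sqrt(119))*i, so the residue is ((16/29155)*sqrt(119))*i.
The factor d**2 + 3*d/2 + 8 splits as (d - a)(d - a') with a = (-3/4) + ((1/4)*sqrt(119))*i, a' = (-3/4) - ((1/4)*sqrt(119))*i. At the order-2 pole a set g(d) = (d - a)^2*f(d) = [17/35] / (d - a')^2.
Order-2 pole: residue = g'(a); g'((-3/4) + ((1/4)*sqrt(119))*i) = -((16/29155)*sqrt(119))*i, so the residue is -((16/29155)*sqrt(119))*i.
List the singular points by increasing real part (a conjugate pair: the negative imaginary part first).

Radius of convergence at 0: (2)*sqrt(2).
At (-3/4) - ((1/4)*sqrt(119))*i: a pole of order 2; residue ((16/29155)*sqrt(119))*i.
At (-3/4) + ((1/4)*sqrt(119))*i: a pole of order 2; residue -((16/29155)*sqrt(119))*i.


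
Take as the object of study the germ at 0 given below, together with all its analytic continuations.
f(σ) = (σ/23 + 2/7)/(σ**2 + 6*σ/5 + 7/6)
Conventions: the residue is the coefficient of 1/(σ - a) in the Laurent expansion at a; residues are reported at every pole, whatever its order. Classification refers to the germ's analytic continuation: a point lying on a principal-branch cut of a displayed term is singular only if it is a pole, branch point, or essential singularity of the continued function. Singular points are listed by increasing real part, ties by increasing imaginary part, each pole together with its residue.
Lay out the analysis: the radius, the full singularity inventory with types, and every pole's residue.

Denominator factor (σ**2 + 6*σ/5 + 7/6): discriminant -242/75, complex-conjugate roots (-3/5) + ((11/30)*sqrt(6))*i and (-3/5) - ((11/30)*sqrt(6))*i; poles of order 1, moduli (1/6)*sqrt(42) and (1/6)*sqrt(42).
The radius of convergence is the smallest modulus among the singular points: (1/6)*sqrt(42).
The factor σ**2 + 6*σ/5 + 7/6 splits as (σ - a)(σ - a') with a = (-3/5) - ((11/30)*sqrt(6))*i, a' = (-3/5) + ((11/30)*sqrt(6))*i. At the order-1 pole a set g(σ) = (σ - a)*f(σ) = [σ/23 + 2/7] / (σ - a').
Simple pole: residue = g(a) at a = (-3/5) - ((11/30)*sqrt(6))*i, which is (1/46) + ((19/322)*sqrt(6))*i.
The factor σ**2 + 6*σ/5 + 7/6 splits as (σ - a)(σ - a') with a = (-3/5) + ((11/30)*sqrt(6))*i, a' = (-3/5) - ((11/30)*sqrt(6))*i. At the order-1 pole a set g(σ) = (σ - a)*f(σ) = [σ/23 + 2/7] / (σ - a').
Simple pole: residue = g(a) at a = (-3/5) + ((11/30)*sqrt(6))*i, which is (1/46) - ((19/322)*sqrt(6))*i.
List the singular points by increasing real part (a conjugate pair: the negative imaginary part first).

Radius of convergence at 0: (1/6)*sqrt(42).
At (-3/5) - ((11/30)*sqrt(6))*i: a pole of order 1; residue (1/46) + ((19/322)*sqrt(6))*i.
At (-3/5) + ((11/30)*sqrt(6))*i: a pole of order 1; residue (1/46) - ((19/322)*sqrt(6))*i.


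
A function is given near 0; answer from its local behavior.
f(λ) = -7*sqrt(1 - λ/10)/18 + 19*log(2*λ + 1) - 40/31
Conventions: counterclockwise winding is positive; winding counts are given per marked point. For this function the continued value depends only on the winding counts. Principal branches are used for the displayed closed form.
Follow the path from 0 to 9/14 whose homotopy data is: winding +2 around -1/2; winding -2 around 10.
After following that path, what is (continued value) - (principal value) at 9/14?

Continued minus principal equals (76)*pi*i.

The rational part is single-valued and drops out of the difference; each branch term changes only by its own monodromy.
(19)*log(1 - λ/(-1/2)): each positive loop around -1/2 adds 2*pi*i to the log, so winding +2 contributes (19)*(2)*2*pi*i = (76)*pi*i.
(-7/18)*sqrt(1 - λ/(10)): winding -2 is even, the square root returns to the same sheet, contribution 0.
Summing the contributions at λ = 9/14 gives (76)*pi*i.


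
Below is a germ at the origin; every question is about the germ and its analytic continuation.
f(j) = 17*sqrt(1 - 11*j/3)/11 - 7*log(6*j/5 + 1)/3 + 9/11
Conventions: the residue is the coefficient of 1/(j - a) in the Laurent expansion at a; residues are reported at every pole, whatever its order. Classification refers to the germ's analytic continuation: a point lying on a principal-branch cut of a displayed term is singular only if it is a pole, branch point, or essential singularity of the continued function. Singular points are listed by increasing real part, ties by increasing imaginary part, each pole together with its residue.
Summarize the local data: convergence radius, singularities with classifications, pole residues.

Radius of convergence at 0: 3/11.
At -5/6: a logarithmic branch point.
At 3/11: an algebraic (square-root) branch point.

Branch term (-7/3)*log(1 - j/(-5/6)): its argument vanishes at j = -5/6, a logarithmic branch point, modulus 5/6.
Branch term (17/11)*sqrt(1 - j/(3/11)): its argument vanishes at j = 3/11, a square-root branch point, modulus 3/11.
The radius of convergence is the smallest modulus among the singular points: 3/11.
List the singular points by increasing real part (a conjugate pair: the negative imaginary part first).


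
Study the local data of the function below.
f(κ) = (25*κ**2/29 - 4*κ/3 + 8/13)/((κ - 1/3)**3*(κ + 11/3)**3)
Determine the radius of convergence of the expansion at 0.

The radius of convergence is 1/3.

Denominator factor (κ - 1/3)^3: pole of order 3 at 1/3, modulus 1/3.
Denominator factor (κ + 11/3)^3: pole of order 3 at -11/3, modulus 11/3.
The radius of convergence is the smallest modulus among the singular points: 1/3.


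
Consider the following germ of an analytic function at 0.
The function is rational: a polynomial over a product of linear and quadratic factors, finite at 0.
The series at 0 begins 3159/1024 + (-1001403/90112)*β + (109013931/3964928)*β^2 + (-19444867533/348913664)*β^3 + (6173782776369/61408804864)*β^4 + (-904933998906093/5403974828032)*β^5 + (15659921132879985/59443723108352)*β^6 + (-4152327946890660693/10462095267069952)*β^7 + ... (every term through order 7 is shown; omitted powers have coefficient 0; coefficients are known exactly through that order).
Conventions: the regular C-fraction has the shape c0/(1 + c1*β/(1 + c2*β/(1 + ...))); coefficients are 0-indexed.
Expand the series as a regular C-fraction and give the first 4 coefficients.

Taylor coefficients (read off): a_0 = 3159/1024, a_1 = -1001403/90112, a_2 = 109013931/3964928, a_3 = -19444867533/348913664.
c0 = a_0 = 3159/1024. Peel one level at a time: if S = 1 + c*β/S' with S'(0) = 1, then c is the β-coefficient of S and S' = c*β/(S - 1).
S_1 = c0/f = 1 + (317/88)*β + (2861/704)*β^2 + ...; c1 = 317/88.
S_2 = c1*β/(S_1 - 1) = 1 + (-2861/2536)*β + (3557723/3215648)*β^2 + ...; c2 = -2861/2536.
S_3 = c2*β/(S_2 - 1) = 1 + (3557723/3627748)*β + ...; c3 = 3557723/3627748.

The regular C-fraction coefficients are [3159/1024, 317/88, -2861/2536, 3557723/3627748].
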